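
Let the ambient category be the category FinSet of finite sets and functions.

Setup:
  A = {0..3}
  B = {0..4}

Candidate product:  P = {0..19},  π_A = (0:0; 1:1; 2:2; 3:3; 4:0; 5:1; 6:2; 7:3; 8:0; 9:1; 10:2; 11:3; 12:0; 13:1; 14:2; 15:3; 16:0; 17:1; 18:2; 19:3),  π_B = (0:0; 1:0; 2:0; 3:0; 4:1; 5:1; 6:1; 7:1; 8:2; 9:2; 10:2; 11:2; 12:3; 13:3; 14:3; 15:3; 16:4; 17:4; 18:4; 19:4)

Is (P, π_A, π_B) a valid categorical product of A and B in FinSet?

|A|·|B| = 4·5 = 20;  |P| = 20
Check the pairing map k ↦ (π_A(k), π_B(k)):
  0 : (0,0)
  1 : (1,0)
  2 : (2,0)
  3 : (3,0)
  4 : (0,1)
  5 : (1,1)
  6 : (2,1)
  7 : (3,1)
  8 : (0,2)
  9 : (1,2)
  10 : (2,2)
  11 : (3,2)
  12 : (0,3)
  13 : (1,3)
  14 : (2,3)
  15 : (3,3)
  16 : (0,4)
  17 : (1,4)
  18 : (2,4)
  19 : (3,4)
distinct pairs in image: 20 / 20 needed
  → bijection onto A×B; projections well-typed.

Answer: VALID PRODUCT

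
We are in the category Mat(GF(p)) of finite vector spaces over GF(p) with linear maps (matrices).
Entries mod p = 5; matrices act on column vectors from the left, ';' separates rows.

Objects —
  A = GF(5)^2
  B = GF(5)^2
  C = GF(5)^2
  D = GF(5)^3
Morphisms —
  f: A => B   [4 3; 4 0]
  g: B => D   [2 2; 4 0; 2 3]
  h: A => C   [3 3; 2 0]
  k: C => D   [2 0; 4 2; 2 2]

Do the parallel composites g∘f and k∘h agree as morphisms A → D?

Along f;g (path 1):
  e0=⟨1,0⟩ f=>⟨4,4⟩ g=>⟨1,1,0⟩
  e1=⟨0,1⟩ f=>⟨3,0⟩ g=>⟨1,2,1⟩
  result₁ = [1 1; 1 2; 0 1]
Along h;k (path 2):
  e0=⟨1,0⟩ h=>⟨3,2⟩ k=>⟨1,1,0⟩
  e1=⟨0,1⟩ h=>⟨3,0⟩ k=>⟨1,2,1⟩
  result₂ = [1 1; 1 2; 0 1]
Equal? equal; square commutes

Answer: COMMUTES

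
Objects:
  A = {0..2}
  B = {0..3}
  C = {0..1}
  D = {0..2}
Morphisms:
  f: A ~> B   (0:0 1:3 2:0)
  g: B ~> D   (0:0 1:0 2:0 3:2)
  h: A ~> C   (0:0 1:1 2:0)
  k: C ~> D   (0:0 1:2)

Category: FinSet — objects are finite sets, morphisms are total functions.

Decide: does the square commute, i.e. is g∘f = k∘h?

Answer: COMMUTES

Trace:
Along f;g (path 1):
  0 f~>0 g~>0
  1 f~>3 g~>2
  2 f~>0 g~>0
  result₁ = (0:0 1:2 2:0)
Along h;k (path 2):
  0 h~>0 k~>0
  1 h~>1 k~>2
  2 h~>0 k~>0
  result₂ = (0:0 1:2 2:0)
Equal? equal; square commutes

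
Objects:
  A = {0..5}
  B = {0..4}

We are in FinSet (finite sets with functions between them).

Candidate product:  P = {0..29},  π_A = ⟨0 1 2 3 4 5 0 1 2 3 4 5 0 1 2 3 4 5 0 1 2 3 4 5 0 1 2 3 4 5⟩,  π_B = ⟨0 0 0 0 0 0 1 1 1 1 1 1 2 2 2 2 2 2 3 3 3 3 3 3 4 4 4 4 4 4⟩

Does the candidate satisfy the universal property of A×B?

|A|·|B| = 6·5 = 30;  |P| = 30
Check the pairing map k ↦ (π_A(k), π_B(k)):
  0 ↦ (0,0)
  1 ↦ (1,0)
  2 ↦ (2,0)
  3 ↦ (3,0)
  4 ↦ (4,0)
  5 ↦ (5,0)
  6 ↦ (0,1)
  7 ↦ (1,1)
  8 ↦ (2,1)
  9 ↦ (3,1)
  10 ↦ (4,1)
  11 ↦ (5,1)
  12 ↦ (0,2)
  13 ↦ (1,2)
  14 ↦ (2,2)
  15 ↦ (3,2)
  16 ↦ (4,2)
  17 ↦ (5,2)
  18 ↦ (0,3)
  19 ↦ (1,3)
  20 ↦ (2,3)
  21 ↦ (3,3)
  22 ↦ (4,3)
  23 ↦ (5,3)
  24 ↦ (0,4)
  25 ↦ (1,4)
  26 ↦ (2,4)
  27 ↦ (3,4)
  28 ↦ (4,4)
  29 ↦ (5,4)
distinct pairs in image: 30 / 30 needed
  → bijection onto A×B; projections well-typed.

Answer: VALID PRODUCT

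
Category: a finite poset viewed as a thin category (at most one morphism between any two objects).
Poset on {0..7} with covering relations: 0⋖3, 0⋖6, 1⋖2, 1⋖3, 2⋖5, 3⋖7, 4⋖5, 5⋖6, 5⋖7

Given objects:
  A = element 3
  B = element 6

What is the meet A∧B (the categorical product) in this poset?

{x : x<=A ∧ x<=B} = {0,1}  (A=3, B=6)
  maximal lower bounds 0 and 1 are incomparable: neither 0<=1 nor 1<=0
→ no greatest lower bound exists

Answer: NO MEET EXISTS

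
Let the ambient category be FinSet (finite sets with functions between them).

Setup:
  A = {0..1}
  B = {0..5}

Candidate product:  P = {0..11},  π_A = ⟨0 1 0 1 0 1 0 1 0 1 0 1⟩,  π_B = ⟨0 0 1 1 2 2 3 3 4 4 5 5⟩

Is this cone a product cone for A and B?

|A|·|B| = 2·6 = 12;  |P| = 12
Check the pairing map k ↦ (π_A(k), π_B(k)):
  0 -> (0,0)
  1 -> (1,0)
  2 -> (0,1)
  3 -> (1,1)
  4 -> (0,2)
  5 -> (1,2)
  6 -> (0,3)
  7 -> (1,3)
  8 -> (0,4)
  9 -> (1,4)
  10 -> (0,5)
  11 -> (1,5)
distinct pairs in image: 12 / 12 needed
  → bijection onto A×B; projections well-typed.

Answer: VALID PRODUCT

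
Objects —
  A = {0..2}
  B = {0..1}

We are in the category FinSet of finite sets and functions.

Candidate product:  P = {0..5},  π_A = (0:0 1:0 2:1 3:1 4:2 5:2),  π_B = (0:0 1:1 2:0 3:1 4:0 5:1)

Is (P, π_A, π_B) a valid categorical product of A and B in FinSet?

|A|·|B| = 3·2 = 6;  |P| = 6
Check the pairing map k ↦ (π_A(k), π_B(k)):
  0 : (0,0)
  1 : (0,1)
  2 : (1,0)
  3 : (1,1)
  4 : (2,0)
  5 : (2,1)
distinct pairs in image: 6 / 6 needed
  → bijection onto A×B; projections well-typed.

Answer: VALID PRODUCT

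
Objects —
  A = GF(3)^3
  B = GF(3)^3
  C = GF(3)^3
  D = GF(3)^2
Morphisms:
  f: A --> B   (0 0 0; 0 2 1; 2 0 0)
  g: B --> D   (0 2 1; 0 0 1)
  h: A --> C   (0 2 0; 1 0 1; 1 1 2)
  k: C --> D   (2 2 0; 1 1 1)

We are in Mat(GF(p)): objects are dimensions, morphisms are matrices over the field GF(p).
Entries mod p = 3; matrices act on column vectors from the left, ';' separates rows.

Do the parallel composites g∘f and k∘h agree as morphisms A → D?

1) trace f;g:
  e0=(1,0,0) f-->(0,0,2) g-->(2,2)
  e1=(0,1,0) f-->(0,2,0) g-->(1,0)
  e2=(0,0,1) f-->(0,1,0) g-->(2,0)
  composite₁ = (2 1 2; 2 0 0)
2) trace h;k:
  e0=(1,0,0) h-->(0,1,1) k-->(2,2)
  e1=(0,1,0) h-->(2,0,1) k-->(1,0)
  e2=(0,0,1) h-->(0,1,2) k-->(2,0)
  composite₂ = (2 1 2; 2 0 0)
Equal? same morphism ✓

Answer: COMMUTES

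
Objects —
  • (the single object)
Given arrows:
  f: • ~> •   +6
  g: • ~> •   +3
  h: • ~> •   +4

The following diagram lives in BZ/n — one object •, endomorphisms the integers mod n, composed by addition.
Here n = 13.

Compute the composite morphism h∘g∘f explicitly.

  0 +6≡6 +3≡9 +4≡0  (mod 13)
⟦path⟧: +0

Answer: +0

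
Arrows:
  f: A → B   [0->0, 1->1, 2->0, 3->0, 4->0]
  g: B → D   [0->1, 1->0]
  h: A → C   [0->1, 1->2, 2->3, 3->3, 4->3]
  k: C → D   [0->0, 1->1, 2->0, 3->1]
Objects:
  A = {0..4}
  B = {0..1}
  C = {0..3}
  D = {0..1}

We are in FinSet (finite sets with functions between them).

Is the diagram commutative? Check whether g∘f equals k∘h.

Path 1 = f;g:
  0 f→0 g→1
  1 f→1 g→0
  2 f→0 g→1
  3 f→0 g→1
  4 f→0 g→1
  result₁ = [0->1, 1->0, 2->1, 3->1, 4->1]
Path 2 = h;k:
  0 h→1 k→1
  1 h→2 k→0
  2 h→3 k→1
  3 h→3 k→1
  4 h→3 k→1
  result₂ = [0->1, 1->0, 2->1, 3->1, 4->1]
Equal? same morphism ✓

Answer: COMMUTES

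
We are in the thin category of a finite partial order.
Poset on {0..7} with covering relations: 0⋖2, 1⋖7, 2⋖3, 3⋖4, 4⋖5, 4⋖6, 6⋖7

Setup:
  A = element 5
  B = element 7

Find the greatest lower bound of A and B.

Answer: A∧B = 4

Trace:
{x : x<=A ∧ x<=B} = {0,2,3,4}  (A=5, B=7)
  0 <= 4
  2 <= 4
  3 <= 4
  4 <= 4
glb = 4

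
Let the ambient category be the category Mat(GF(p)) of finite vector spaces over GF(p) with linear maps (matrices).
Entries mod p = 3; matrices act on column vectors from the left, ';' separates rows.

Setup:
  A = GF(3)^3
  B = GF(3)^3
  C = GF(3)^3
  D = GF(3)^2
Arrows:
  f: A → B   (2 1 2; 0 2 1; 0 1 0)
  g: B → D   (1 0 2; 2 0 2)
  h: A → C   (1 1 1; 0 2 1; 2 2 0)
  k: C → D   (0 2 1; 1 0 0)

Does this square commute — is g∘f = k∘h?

Answer: COMMUTES

Derivation:
Path 1 = f;g:
  e0=(1,0,0) f→(2,0,0) g→(2,1)
  e1=(0,1,0) f→(1,2,1) g→(0,1)
  e2=(0,0,1) f→(2,1,0) g→(2,1)
  composite₁ = (2 0 2; 1 1 1)
Path 2 = h;k:
  e0=(1,0,0) h→(1,0,2) k→(2,1)
  e1=(0,1,0) h→(1,2,2) k→(0,1)
  e2=(0,0,1) h→(1,1,0) k→(2,1)
  composite₂ = (2 0 2; 1 1 1)
Equal? equal; square commutes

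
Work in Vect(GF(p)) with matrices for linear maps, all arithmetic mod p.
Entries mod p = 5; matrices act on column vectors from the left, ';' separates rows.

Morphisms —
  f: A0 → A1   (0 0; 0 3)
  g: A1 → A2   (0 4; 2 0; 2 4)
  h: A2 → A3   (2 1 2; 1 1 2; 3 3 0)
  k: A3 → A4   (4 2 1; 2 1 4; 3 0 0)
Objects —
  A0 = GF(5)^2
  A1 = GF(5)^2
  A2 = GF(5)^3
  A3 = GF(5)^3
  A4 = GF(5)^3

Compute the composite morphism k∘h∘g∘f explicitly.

  e0=⟨1,0⟩ f→⟨0,0⟩ g→⟨0,0,0⟩ h→⟨0,0,0⟩ k→⟨0,0,0⟩
  e1=⟨0,1⟩ f→⟨0,3⟩ g→⟨2,0,2⟩ h→⟨3,1,1⟩ k→⟨0,1,4⟩
composite: (0 0; 0 1; 0 4)

Answer: (0 0; 0 1; 0 4)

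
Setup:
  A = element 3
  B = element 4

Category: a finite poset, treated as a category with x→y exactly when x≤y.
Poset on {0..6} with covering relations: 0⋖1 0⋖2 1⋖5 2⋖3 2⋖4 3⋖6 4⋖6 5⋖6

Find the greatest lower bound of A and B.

Answer: A∧B = 2

Work:
Lower bounds of A=3 and B=4: {0,2}
  0 <= 2
  2 <= 2
glb = 2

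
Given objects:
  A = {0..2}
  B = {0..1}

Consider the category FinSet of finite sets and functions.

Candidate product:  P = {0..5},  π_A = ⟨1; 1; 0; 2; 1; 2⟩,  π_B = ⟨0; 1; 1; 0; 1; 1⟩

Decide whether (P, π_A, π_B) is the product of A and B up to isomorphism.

Answer: NOT A VALID PRODUCT — duplicate pair at indices 4,1

Trace:
|A|·|B| = 3·2 = 6;  |P| = 6
Check the pairing map k ↦ (π_A(k), π_B(k)):
  0 ↦ (1,0)
  1 ↦ (1,1)
  2 ↦ (0,1)
  3 ↦ (2,0)
  4 ↦ (1,1)  ✗ repeats pair of k=1
  5 ↦ (2,1)
distinct pairs in image: 5 / 6 needed
  → (1,1) hit at k=1 and k=4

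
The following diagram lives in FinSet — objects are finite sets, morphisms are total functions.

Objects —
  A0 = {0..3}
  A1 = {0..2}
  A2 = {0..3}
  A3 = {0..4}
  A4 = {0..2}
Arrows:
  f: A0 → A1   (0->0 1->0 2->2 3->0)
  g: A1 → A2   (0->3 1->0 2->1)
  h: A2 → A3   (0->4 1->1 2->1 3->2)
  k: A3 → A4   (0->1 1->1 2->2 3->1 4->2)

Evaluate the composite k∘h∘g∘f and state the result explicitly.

Answer: (0->2 1->2 2->1 3->2)

Derivation:
  0 f→0 g→3 h→2 k→2
  1 f→0 g→3 h→2 k→2
  2 f→2 g→1 h→1 k→1
  3 f→0 g→3 h→2 k→2
⟦path⟧: (0->2 1->2 2->1 3->2)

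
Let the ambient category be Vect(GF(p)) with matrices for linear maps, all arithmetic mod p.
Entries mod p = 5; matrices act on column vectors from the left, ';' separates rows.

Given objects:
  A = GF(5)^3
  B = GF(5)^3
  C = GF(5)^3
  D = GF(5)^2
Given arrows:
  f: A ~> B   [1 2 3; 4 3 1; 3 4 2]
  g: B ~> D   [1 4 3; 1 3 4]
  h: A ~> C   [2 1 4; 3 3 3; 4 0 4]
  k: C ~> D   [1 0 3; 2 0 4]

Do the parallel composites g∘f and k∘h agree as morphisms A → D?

Answer: DOES NOT COMMUTE

Trace:
Path 1 = f;g:
  e0=[1,0,0] f~>[1,4,3] g~>[1,0]
  e1=[0,1,0] f~>[2,3,4] g~>[1,2]
  e2=[0,0,1] f~>[3,1,2] g~>[3,4]
  composite₁ = [1 1 3; 0 2 4]
Path 2 = h;k:
  e0=[1,0,0] h~>[2,3,4] k~>[4,0]
  e1=[0,1,0] h~>[1,3,0] k~>[1,2]
  e2=[0,0,1] h~>[4,3,4] k~>[1,4]
  composite₂ = [4 1 1; 0 2 4]
Equal? distinct morphisms ✗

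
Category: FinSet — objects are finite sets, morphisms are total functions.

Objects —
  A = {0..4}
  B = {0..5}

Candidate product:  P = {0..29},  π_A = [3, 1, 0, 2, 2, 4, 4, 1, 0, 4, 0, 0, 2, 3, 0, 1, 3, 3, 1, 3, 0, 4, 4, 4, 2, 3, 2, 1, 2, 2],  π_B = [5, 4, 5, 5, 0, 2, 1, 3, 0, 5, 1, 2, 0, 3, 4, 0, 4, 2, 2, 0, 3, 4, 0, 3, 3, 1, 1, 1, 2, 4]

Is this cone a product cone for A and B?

|A|·|B| = 5·6 = 30;  |P| = 30
Check the pairing map k ↦ (π_A(k), π_B(k)):
  0 ↦ (3,5)
  1 ↦ (1,4)
  2 ↦ (0,5)
  3 ↦ (2,5)
  4 ↦ (2,0)
  5 ↦ (4,2)
  6 ↦ (4,1)
  7 ↦ (1,3)
  8 ↦ (0,0)
  9 ↦ (4,5)
  10 ↦ (0,1)
  11 ↦ (0,2)
  12 ↦ (2,0)  ✗ repeats pair of k=4
  13 ↦ (3,3)
  14 ↦ (0,4)
  15 ↦ (1,0)
  16 ↦ (3,4)
  17 ↦ (3,2)
  18 ↦ (1,2)
  19 ↦ (3,0)
  20 ↦ (0,3)
  21 ↦ (4,4)
  22 ↦ (4,0)
  23 ↦ (4,3)
  24 ↦ (2,3)
  25 ↦ (3,1)
  26 ↦ (2,1)
  27 ↦ (1,1)
  28 ↦ (2,2)
  29 ↦ (2,4)
distinct pairs in image: 29 / 30 needed
  → (2,0) hit at k=4 and k=12

Answer: NOT A VALID PRODUCT — duplicate pair at indices 12,4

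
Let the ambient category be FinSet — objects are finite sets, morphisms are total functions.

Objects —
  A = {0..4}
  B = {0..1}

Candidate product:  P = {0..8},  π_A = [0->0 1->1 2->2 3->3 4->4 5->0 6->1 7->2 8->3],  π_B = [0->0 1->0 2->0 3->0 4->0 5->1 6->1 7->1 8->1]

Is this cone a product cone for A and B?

|A|·|B| = 5·2 = 10;  |P| = 9
  → cardinalities differ; no bijection possible.

Answer: NOT A VALID PRODUCT — |P|=9 ≠ |A|·|B|=10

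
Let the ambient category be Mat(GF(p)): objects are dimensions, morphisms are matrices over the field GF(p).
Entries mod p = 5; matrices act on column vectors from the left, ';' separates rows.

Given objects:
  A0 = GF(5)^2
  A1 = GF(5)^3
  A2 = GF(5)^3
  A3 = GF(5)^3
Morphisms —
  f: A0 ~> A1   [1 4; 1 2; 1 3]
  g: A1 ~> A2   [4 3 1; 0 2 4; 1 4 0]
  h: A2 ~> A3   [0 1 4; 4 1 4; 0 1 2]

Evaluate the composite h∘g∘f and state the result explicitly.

Answer: [1 4; 3 4; 1 0]

Derivation:
  e0=(1,0) f~>(1,1,1) g~>(3,1,0) h~>(1,3,1)
  e1=(0,1) f~>(4,2,3) g~>(0,1,2) h~>(4,4,0)
composite: [1 4; 3 4; 1 0]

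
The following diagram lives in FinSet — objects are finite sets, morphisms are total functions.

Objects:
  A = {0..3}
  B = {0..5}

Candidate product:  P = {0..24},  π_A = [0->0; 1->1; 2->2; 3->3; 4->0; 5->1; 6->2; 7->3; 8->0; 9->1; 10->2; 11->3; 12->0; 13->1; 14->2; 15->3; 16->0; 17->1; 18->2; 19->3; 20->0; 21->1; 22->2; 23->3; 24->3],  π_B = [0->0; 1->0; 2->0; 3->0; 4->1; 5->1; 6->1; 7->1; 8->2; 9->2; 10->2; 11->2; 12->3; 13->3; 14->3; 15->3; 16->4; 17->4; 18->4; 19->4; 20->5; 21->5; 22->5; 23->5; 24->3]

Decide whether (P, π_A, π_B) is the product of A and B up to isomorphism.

|A|·|B| = 4·6 = 24;  |P| = 25
  → cardinalities differ; no bijection possible.

Answer: NOT A VALID PRODUCT — |P|=25 ≠ |A|·|B|=24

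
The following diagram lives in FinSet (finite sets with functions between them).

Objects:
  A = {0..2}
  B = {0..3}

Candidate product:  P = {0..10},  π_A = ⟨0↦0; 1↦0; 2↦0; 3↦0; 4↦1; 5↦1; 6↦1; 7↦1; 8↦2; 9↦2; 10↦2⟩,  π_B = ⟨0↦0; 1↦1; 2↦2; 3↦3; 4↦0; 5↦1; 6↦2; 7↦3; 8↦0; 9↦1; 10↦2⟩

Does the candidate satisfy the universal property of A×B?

|A|·|B| = 3·4 = 12;  |P| = 11
  → cardinalities differ; no bijection possible.

Answer: NOT A VALID PRODUCT — |P|=11 ≠ |A|·|B|=12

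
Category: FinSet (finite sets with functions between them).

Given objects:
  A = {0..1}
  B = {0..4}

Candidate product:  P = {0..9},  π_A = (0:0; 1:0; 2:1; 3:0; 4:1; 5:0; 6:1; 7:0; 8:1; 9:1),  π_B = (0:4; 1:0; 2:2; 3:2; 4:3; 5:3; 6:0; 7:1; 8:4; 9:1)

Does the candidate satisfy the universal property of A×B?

|A|·|B| = 2·5 = 10;  |P| = 10
Check the pairing map k ↦ (π_A(k), π_B(k)):
  0 : (0,4)
  1 : (0,0)
  2 : (1,2)
  3 : (0,2)
  4 : (1,3)
  5 : (0,3)
  6 : (1,0)
  7 : (0,1)
  8 : (1,4)
  9 : (1,1)
distinct pairs in image: 10 / 10 needed
  → bijection onto A×B; projections well-typed.

Answer: VALID PRODUCT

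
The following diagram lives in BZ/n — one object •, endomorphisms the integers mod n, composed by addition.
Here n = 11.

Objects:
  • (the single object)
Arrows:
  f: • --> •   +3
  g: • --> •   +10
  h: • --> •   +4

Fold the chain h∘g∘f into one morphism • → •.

  0 +3≡3 +10≡2 +4≡6  (mod 11)
composite: +6

Answer: +6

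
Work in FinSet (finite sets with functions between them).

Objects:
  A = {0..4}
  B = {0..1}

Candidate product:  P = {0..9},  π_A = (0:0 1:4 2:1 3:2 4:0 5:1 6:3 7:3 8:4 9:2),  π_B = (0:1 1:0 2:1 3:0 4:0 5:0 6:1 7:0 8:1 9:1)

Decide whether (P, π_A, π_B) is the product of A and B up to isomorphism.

|A|·|B| = 5·2 = 10;  |P| = 10
Check the pairing map k ↦ (π_A(k), π_B(k)):
  0 : (0,1)
  1 : (4,0)
  2 : (1,1)
  3 : (2,0)
  4 : (0,0)
  5 : (1,0)
  6 : (3,1)
  7 : (3,0)
  8 : (4,1)
  9 : (2,1)
distinct pairs in image: 10 / 10 needed
  → bijection onto A×B; projections well-typed.

Answer: VALID PRODUCT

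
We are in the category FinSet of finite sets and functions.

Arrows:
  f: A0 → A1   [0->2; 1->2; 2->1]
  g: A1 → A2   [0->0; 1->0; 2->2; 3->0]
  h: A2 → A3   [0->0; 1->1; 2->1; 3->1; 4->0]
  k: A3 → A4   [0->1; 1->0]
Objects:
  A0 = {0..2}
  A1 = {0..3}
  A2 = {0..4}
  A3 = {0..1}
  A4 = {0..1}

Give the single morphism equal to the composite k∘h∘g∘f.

Answer: [0->0; 1->0; 2->1]

Trace:
  0 f→2 g→2 h→1 k→0
  1 f→2 g→2 h→1 k→0
  2 f→1 g→0 h→0 k→1
⟦path⟧: [0->0; 1->0; 2->1]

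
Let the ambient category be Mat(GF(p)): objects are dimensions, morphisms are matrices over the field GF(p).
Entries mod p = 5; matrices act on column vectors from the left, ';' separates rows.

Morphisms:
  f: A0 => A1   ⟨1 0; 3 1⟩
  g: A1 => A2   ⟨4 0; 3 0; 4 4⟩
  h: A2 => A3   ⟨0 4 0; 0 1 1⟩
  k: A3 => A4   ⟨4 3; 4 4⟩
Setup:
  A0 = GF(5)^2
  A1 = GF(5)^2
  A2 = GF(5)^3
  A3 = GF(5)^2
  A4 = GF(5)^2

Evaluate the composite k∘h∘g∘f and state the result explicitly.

Answer: ⟨0 2; 4 1⟩

Trace:
  e0=[1,0] f=>[1,3] g=>[4,3,1] h=>[2,4] k=>[0,4]
  e1=[0,1] f=>[0,1] g=>[0,0,4] h=>[0,4] k=>[2,1]
composite: ⟨0 2; 4 1⟩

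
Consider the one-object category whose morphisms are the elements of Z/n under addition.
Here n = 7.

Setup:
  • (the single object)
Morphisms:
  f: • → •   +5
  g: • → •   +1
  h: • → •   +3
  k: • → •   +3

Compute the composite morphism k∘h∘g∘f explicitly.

Answer: +5

Work:
  0 +5≡5 +1≡6 +3≡2 +3≡5  (mod 7)
composite: +5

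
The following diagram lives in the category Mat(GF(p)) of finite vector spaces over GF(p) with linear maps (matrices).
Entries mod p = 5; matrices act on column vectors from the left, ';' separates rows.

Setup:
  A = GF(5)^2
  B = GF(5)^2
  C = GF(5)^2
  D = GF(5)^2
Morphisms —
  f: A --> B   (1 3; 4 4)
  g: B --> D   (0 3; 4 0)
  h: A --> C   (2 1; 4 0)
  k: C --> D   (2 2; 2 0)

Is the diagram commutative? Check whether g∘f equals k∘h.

Answer: COMMUTES

Trace:
Along f;g (path 1):
  e0=⟨1,0⟩ f-->⟨1,4⟩ g-->⟨2,4⟩
  e1=⟨0,1⟩ f-->⟨3,4⟩ g-->⟨2,2⟩
  ⟦path⟧₁ = (2 2; 4 2)
Along h;k (path 2):
  e0=⟨1,0⟩ h-->⟨2,4⟩ k-->⟨2,4⟩
  e1=⟨0,1⟩ h-->⟨1,0⟩ k-->⟨2,2⟩
  ⟦path⟧₂ = (2 2; 4 2)
Equal? same morphism ✓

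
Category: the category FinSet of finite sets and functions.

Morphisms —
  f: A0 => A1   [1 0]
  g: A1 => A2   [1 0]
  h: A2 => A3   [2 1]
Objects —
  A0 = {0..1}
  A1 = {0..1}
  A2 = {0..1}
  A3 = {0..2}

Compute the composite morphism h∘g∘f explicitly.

  0 f=>1 g=>0 h=>2
  1 f=>0 g=>1 h=>1
result: [2 1]

Answer: [2 1]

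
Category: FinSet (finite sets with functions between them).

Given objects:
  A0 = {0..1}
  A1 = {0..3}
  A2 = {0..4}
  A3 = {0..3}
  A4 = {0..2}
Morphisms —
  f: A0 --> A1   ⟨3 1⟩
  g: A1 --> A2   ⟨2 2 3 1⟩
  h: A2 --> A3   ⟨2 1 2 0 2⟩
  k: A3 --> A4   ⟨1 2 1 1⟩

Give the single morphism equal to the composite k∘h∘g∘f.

Answer: ⟨2 1⟩

Trace:
  0 f-->3 g-->1 h-->1 k-->2
  1 f-->1 g-->2 h-->2 k-->1
result: ⟨2 1⟩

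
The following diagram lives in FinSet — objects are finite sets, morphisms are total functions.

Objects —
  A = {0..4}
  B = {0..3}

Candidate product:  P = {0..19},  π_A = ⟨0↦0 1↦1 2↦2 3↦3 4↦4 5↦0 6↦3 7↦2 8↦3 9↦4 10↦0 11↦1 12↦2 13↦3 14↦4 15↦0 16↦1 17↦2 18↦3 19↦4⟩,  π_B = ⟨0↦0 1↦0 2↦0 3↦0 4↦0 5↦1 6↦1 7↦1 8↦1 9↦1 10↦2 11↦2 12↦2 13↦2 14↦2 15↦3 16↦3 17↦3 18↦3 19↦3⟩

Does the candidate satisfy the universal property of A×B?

Answer: NOT A VALID PRODUCT — duplicate pair at indices 8,6

Trace:
|A|·|B| = 5·4 = 20;  |P| = 20
Check the pairing map k ↦ (π_A(k), π_B(k)):
  0 ↦ (0,0)
  1 ↦ (1,0)
  2 ↦ (2,0)
  3 ↦ (3,0)
  4 ↦ (4,0)
  5 ↦ (0,1)
  6 ↦ (3,1)
  7 ↦ (2,1)
  8 ↦ (3,1)  ✗ repeats pair of k=6
  9 ↦ (4,1)
  10 ↦ (0,2)
  11 ↦ (1,2)
  12 ↦ (2,2)
  13 ↦ (3,2)
  14 ↦ (4,2)
  15 ↦ (0,3)
  16 ↦ (1,3)
  17 ↦ (2,3)
  18 ↦ (3,3)
  19 ↦ (4,3)
distinct pairs in image: 19 / 20 needed
  → (3,1) hit at k=6 and k=8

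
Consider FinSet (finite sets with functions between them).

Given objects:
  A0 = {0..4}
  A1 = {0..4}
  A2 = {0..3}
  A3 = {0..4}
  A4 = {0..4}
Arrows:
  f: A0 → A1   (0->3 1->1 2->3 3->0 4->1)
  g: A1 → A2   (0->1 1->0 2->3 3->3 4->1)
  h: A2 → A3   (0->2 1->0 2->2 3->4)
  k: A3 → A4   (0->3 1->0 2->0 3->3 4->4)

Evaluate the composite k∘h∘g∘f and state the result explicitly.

Answer: (0->4 1->0 2->4 3->3 4->0)

Work:
  0 f→3 g→3 h→4 k→4
  1 f→1 g→0 h→2 k→0
  2 f→3 g→3 h→4 k→4
  3 f→0 g→1 h→0 k→3
  4 f→1 g→0 h→2 k→0
result: (0->4 1->0 2->4 3->3 4->0)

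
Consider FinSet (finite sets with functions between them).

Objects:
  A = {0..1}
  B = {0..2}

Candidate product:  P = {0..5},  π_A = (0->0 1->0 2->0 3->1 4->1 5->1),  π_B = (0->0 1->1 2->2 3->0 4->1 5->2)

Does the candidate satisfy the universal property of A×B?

|A|·|B| = 2·3 = 6;  |P| = 6
Check the pairing map k ↦ (π_A(k), π_B(k)):
  0 -> (0,0)
  1 -> (0,1)
  2 -> (0,2)
  3 -> (1,0)
  4 -> (1,1)
  5 -> (1,2)
distinct pairs in image: 6 / 6 needed
  → bijection onto A×B; projections well-typed.

Answer: VALID PRODUCT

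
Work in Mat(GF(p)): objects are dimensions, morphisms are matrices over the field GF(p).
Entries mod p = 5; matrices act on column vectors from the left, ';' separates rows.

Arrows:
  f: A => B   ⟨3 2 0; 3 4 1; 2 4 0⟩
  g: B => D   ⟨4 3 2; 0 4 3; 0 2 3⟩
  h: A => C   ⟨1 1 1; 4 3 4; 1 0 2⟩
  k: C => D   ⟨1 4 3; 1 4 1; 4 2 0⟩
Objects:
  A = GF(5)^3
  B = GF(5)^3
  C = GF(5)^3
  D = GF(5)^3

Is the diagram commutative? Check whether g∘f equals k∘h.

Along f;g (path 1):
  e0=⟨1,0,0⟩ f=>⟨3,3,2⟩ g=>⟨0,3,2⟩
  e1=⟨0,1,0⟩ f=>⟨2,4,4⟩ g=>⟨3,3,0⟩
  e2=⟨0,0,1⟩ f=>⟨0,1,0⟩ g=>⟨3,4,2⟩
  ⟦path⟧₁ = ⟨0 3 3; 3 3 4; 2 0 2⟩
Along h;k (path 2):
  e0=⟨1,0,0⟩ h=>⟨1,4,1⟩ k=>⟨0,3,2⟩
  e1=⟨0,1,0⟩ h=>⟨1,3,0⟩ k=>⟨3,3,0⟩
  e2=⟨0,0,1⟩ h=>⟨1,4,2⟩ k=>⟨3,4,2⟩
  ⟦path⟧₂ = ⟨0 3 3; 3 3 4; 2 0 2⟩
Equal? equal; square commutes

Answer: COMMUTES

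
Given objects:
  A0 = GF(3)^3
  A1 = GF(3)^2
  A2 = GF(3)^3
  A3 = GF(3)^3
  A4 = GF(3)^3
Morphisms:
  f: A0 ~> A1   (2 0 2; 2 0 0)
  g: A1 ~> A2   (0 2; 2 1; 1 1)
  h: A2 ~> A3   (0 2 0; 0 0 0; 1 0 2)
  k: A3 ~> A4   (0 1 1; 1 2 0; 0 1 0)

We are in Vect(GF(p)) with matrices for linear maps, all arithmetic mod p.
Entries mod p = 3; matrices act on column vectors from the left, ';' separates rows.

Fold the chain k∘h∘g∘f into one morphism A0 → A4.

Answer: (0 0 1; 0 0 2; 0 0 0)

Work:
  e0=(1,0,0) f~>(2,2) g~>(1,0,1) h~>(0,0,0) k~>(0,0,0)
  e1=(0,1,0) f~>(0,0) g~>(0,0,0) h~>(0,0,0) k~>(0,0,0)
  e2=(0,0,1) f~>(2,0) g~>(0,1,2) h~>(2,0,1) k~>(1,2,0)
composite: (0 0 1; 0 0 2; 0 0 0)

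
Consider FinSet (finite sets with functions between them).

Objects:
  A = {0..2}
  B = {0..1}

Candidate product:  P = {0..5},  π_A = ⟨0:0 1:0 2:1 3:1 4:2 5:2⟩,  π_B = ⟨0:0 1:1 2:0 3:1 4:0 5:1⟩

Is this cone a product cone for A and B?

|A|·|B| = 3·2 = 6;  |P| = 6
Check the pairing map k ↦ (π_A(k), π_B(k)):
  0 : (0,0)
  1 : (0,1)
  2 : (1,0)
  3 : (1,1)
  4 : (2,0)
  5 : (2,1)
distinct pairs in image: 6 / 6 needed
  → bijection onto A×B; projections well-typed.

Answer: VALID PRODUCT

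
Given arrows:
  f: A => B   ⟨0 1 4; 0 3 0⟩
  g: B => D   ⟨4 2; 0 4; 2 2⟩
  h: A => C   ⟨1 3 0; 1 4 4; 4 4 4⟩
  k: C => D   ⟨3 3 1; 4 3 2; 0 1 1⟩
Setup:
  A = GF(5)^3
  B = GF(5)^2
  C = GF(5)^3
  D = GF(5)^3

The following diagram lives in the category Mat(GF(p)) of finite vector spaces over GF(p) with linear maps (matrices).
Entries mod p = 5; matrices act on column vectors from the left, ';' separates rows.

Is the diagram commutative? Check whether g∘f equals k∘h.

Answer: COMMUTES

Trace:
Path 1 = f;g:
  e0=⟨1,0,0⟩ f=>⟨0,0⟩ g=>⟨0,0,0⟩
  e1=⟨0,1,0⟩ f=>⟨1,3⟩ g=>⟨0,2,3⟩
  e2=⟨0,0,1⟩ f=>⟨4,0⟩ g=>⟨1,0,3⟩
  ⟦path⟧₁ = ⟨0 0 1; 0 2 0; 0 3 3⟩
Path 2 = h;k:
  e0=⟨1,0,0⟩ h=>⟨1,1,4⟩ k=>⟨0,0,0⟩
  e1=⟨0,1,0⟩ h=>⟨3,4,4⟩ k=>⟨0,2,3⟩
  e2=⟨0,0,1⟩ h=>⟨0,4,4⟩ k=>⟨1,0,3⟩
  ⟦path⟧₂ = ⟨0 0 1; 0 2 0; 0 3 3⟩
Equal? equal; square commutes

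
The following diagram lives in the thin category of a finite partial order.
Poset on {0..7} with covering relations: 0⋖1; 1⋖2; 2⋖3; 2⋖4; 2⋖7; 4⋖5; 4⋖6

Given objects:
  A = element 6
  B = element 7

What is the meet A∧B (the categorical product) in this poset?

Answer: A∧B = 2

Derivation:
Lower bounds of A=6 and B=7: {0,1,2}
  0 <= 2
  1 <= 2
  2 <= 2
glb = 2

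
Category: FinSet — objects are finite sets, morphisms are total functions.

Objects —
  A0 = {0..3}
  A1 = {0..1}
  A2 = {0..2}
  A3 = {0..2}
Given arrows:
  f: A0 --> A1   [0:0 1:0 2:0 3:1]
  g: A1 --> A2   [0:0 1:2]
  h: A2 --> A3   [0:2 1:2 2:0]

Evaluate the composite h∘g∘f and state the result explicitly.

Answer: [0:2 1:2 2:2 3:0]

Derivation:
  0 f-->0 g-->0 h-->2
  1 f-->0 g-->0 h-->2
  2 f-->0 g-->0 h-->2
  3 f-->1 g-->2 h-->0
result: [0:2 1:2 2:2 3:0]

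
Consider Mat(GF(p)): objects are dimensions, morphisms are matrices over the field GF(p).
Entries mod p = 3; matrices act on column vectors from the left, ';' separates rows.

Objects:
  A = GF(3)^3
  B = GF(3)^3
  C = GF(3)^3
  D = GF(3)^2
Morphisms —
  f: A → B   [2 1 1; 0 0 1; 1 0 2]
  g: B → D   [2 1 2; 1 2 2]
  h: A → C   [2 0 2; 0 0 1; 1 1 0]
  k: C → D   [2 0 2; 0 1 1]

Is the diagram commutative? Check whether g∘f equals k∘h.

Answer: COMMUTES

Trace:
Path 1 = f;g:
  e0=(1,0,0) f→(2,0,1) g→(0,1)
  e1=(0,1,0) f→(1,0,0) g→(2,1)
  e2=(0,0,1) f→(1,1,2) g→(1,1)
  result₁ = [0 2 1; 1 1 1]
Path 2 = h;k:
  e0=(1,0,0) h→(2,0,1) k→(0,1)
  e1=(0,1,0) h→(0,0,1) k→(2,1)
  e2=(0,0,1) h→(2,1,0) k→(1,1)
  result₂ = [0 2 1; 1 1 1]
Equal? same morphism ✓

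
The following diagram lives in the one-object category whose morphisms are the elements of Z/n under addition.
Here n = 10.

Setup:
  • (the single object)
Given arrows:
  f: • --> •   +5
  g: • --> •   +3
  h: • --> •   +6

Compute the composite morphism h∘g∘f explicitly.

  0 +5≡5 +3≡8 +6≡4  (mod 10)
composite: +4

Answer: +4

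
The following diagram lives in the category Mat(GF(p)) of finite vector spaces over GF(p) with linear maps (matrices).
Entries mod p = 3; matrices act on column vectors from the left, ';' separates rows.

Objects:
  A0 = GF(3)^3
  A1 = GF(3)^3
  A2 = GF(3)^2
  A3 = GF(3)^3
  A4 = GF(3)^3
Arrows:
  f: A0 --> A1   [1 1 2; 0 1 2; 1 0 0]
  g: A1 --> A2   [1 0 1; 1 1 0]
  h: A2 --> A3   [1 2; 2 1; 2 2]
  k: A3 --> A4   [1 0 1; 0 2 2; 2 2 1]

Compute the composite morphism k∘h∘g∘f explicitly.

Answer: [1 2 1; 1 2 1; 0 0 0]

Derivation:
  e0=⟨1,0,0⟩ f-->⟨1,0,1⟩ g-->⟨2,1⟩ h-->⟨1,2,0⟩ k-->⟨1,1,0⟩
  e1=⟨0,1,0⟩ f-->⟨1,1,0⟩ g-->⟨1,2⟩ h-->⟨2,1,0⟩ k-->⟨2,2,0⟩
  e2=⟨0,0,1⟩ f-->⟨2,2,0⟩ g-->⟨2,1⟩ h-->⟨1,2,0⟩ k-->⟨1,1,0⟩
⟦path⟧: [1 2 1; 1 2 1; 0 0 0]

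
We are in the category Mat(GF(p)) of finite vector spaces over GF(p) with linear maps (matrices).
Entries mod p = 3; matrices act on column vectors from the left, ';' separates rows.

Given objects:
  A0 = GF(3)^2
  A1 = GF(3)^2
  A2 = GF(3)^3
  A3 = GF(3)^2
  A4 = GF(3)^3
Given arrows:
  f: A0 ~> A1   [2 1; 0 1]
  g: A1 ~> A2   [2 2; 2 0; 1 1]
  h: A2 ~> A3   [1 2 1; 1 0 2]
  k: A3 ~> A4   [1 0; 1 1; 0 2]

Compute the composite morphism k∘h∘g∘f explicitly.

  e0=⟨1,0⟩ f~>⟨2,0⟩ g~>⟨1,1,2⟩ h~>⟨2,2⟩ k~>⟨2,1,1⟩
  e1=⟨0,1⟩ f~>⟨1,1⟩ g~>⟨1,2,2⟩ h~>⟨1,2⟩ k~>⟨1,0,1⟩
composite: [2 1; 1 0; 1 1]

Answer: [2 1; 1 0; 1 1]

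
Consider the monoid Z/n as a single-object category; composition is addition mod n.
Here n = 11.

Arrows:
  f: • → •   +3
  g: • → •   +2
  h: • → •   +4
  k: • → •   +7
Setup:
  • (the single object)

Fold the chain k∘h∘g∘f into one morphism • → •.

Answer: +5

Work:
  0 +3≡3 +2≡5 +4≡9 +7≡5  (mod 11)
⟦path⟧: +5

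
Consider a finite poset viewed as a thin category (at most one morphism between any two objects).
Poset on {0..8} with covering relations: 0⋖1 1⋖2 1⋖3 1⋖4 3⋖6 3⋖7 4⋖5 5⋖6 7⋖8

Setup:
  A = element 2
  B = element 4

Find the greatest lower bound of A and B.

Common predecessors of 2,4: {0,1}
  0 ⊑ 1
  1 ⊑ 1
glb = 1

Answer: A∧B = 1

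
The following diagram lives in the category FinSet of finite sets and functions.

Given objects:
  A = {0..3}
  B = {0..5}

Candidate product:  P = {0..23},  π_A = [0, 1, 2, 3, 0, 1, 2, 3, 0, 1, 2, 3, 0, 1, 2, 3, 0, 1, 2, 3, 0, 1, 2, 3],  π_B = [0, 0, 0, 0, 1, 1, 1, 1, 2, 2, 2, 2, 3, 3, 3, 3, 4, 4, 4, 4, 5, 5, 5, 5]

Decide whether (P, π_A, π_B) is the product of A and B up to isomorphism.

|A|·|B| = 4·6 = 24;  |P| = 24
Check the pairing map k ↦ (π_A(k), π_B(k)):
  0 ↦ (0,0)
  1 ↦ (1,0)
  2 ↦ (2,0)
  3 ↦ (3,0)
  4 ↦ (0,1)
  5 ↦ (1,1)
  6 ↦ (2,1)
  7 ↦ (3,1)
  8 ↦ (0,2)
  9 ↦ (1,2)
  10 ↦ (2,2)
  11 ↦ (3,2)
  12 ↦ (0,3)
  13 ↦ (1,3)
  14 ↦ (2,3)
  15 ↦ (3,3)
  16 ↦ (0,4)
  17 ↦ (1,4)
  18 ↦ (2,4)
  19 ↦ (3,4)
  20 ↦ (0,5)
  21 ↦ (1,5)
  22 ↦ (2,5)
  23 ↦ (3,5)
distinct pairs in image: 24 / 24 needed
  → bijection onto A×B; projections well-typed.

Answer: VALID PRODUCT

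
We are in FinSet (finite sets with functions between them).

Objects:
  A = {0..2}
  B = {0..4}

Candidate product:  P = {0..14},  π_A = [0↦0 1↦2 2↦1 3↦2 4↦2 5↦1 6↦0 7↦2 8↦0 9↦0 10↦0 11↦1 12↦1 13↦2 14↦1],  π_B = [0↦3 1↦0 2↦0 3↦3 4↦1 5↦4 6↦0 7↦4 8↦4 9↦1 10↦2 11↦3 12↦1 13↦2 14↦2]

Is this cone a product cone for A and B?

|A|·|B| = 3·5 = 15;  |P| = 15
Check the pairing map k ↦ (π_A(k), π_B(k)):
  0 ↦ (0,3)
  1 ↦ (2,0)
  2 ↦ (1,0)
  3 ↦ (2,3)
  4 ↦ (2,1)
  5 ↦ (1,4)
  6 ↦ (0,0)
  7 ↦ (2,4)
  8 ↦ (0,4)
  9 ↦ (0,1)
  10 ↦ (0,2)
  11 ↦ (1,3)
  12 ↦ (1,1)
  13 ↦ (2,2)
  14 ↦ (1,2)
distinct pairs in image: 15 / 15 needed
  → bijection onto A×B; projections well-typed.

Answer: VALID PRODUCT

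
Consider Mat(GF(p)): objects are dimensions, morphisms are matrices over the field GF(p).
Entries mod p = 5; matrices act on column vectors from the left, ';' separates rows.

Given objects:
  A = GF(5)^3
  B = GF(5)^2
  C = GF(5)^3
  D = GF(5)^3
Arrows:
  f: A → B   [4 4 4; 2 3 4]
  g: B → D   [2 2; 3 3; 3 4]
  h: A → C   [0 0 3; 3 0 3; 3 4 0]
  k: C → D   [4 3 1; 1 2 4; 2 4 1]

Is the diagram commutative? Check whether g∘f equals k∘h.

Answer: COMMUTES

Work:
1) trace f;g:
  e0=⟨1,0,0⟩ f→⟨4,2⟩ g→⟨2,3,0⟩
  e1=⟨0,1,0⟩ f→⟨4,3⟩ g→⟨4,1,4⟩
  e2=⟨0,0,1⟩ f→⟨4,4⟩ g→⟨1,4,3⟩
  ⟦path⟧₁ = [2 4 1; 3 1 4; 0 4 3]
2) trace h;k:
  e0=⟨1,0,0⟩ h→⟨0,3,3⟩ k→⟨2,3,0⟩
  e1=⟨0,1,0⟩ h→⟨0,0,4⟩ k→⟨4,1,4⟩
  e2=⟨0,0,1⟩ h→⟨3,3,0⟩ k→⟨1,4,3⟩
  ⟦path⟧₂ = [2 4 1; 3 1 4; 0 4 3]
Equal? equal; square commutes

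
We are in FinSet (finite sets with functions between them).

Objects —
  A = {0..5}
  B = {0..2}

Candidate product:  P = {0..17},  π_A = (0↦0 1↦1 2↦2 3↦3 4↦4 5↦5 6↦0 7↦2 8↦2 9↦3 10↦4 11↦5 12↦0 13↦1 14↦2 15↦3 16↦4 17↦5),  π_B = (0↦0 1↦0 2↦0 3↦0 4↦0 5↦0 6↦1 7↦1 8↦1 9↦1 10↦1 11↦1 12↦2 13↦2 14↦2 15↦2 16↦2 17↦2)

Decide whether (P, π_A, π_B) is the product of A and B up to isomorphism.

|A|·|B| = 6·3 = 18;  |P| = 18
Check the pairing map k ↦ (π_A(k), π_B(k)):
  0 ↦ (0,0)
  1 ↦ (1,0)
  2 ↦ (2,0)
  3 ↦ (3,0)
  4 ↦ (4,0)
  5 ↦ (5,0)
  6 ↦ (0,1)
  7 ↦ (2,1)
  8 ↦ (2,1)  ✗ repeats pair of k=7
  9 ↦ (3,1)
  10 ↦ (4,1)
  11 ↦ (5,1)
  12 ↦ (0,2)
  13 ↦ (1,2)
  14 ↦ (2,2)
  15 ↦ (3,2)
  16 ↦ (4,2)
  17 ↦ (5,2)
distinct pairs in image: 17 / 18 needed
  → (2,1) hit at k=7 and k=8

Answer: NOT A VALID PRODUCT — duplicate pair at indices 8,7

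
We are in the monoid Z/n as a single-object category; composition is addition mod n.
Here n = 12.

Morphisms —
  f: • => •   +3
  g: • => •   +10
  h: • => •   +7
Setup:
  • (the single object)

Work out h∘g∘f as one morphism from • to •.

Answer: +8

Work:
  0 +3≡3 +10≡1 +7≡8  (mod 12)
result: +8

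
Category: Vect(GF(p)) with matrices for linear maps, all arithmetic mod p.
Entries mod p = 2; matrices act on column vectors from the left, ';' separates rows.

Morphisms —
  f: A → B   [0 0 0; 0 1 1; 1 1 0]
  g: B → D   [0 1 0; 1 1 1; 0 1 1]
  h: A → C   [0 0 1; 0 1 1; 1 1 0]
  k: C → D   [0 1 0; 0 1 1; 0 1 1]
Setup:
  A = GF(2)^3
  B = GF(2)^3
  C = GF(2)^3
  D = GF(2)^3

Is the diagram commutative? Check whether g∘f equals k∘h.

Answer: COMMUTES

Work:
Along f;g (path 1):
  e0=⟨1,0,0⟩ f→⟨0,0,1⟩ g→⟨0,1,1⟩
  e1=⟨0,1,0⟩ f→⟨0,1,1⟩ g→⟨1,0,0⟩
  e2=⟨0,0,1⟩ f→⟨0,1,0⟩ g→⟨1,1,1⟩
  ⟦path⟧₁ = [0 1 1; 1 0 1; 1 0 1]
Along h;k (path 2):
  e0=⟨1,0,0⟩ h→⟨0,0,1⟩ k→⟨0,1,1⟩
  e1=⟨0,1,0⟩ h→⟨0,1,1⟩ k→⟨1,0,0⟩
  e2=⟨0,0,1⟩ h→⟨1,1,0⟩ k→⟨1,1,1⟩
  ⟦path⟧₂ = [0 1 1; 1 0 1; 1 0 1]
Equal? same morphism ✓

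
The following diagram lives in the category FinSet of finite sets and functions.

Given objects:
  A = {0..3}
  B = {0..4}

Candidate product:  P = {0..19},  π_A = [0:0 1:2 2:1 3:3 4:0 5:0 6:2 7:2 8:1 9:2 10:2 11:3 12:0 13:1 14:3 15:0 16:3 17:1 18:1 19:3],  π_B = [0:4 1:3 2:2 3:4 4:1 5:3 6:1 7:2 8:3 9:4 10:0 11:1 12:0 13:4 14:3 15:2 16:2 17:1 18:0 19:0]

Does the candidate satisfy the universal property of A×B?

Answer: VALID PRODUCT

Derivation:
|A|·|B| = 4·5 = 20;  |P| = 20
Check the pairing map k ↦ (π_A(k), π_B(k)):
  0 : (0,4)
  1 : (2,3)
  2 : (1,2)
  3 : (3,4)
  4 : (0,1)
  5 : (0,3)
  6 : (2,1)
  7 : (2,2)
  8 : (1,3)
  9 : (2,4)
  10 : (2,0)
  11 : (3,1)
  12 : (0,0)
  13 : (1,4)
  14 : (3,3)
  15 : (0,2)
  16 : (3,2)
  17 : (1,1)
  18 : (1,0)
  19 : (3,0)
distinct pairs in image: 20 / 20 needed
  → bijection onto A×B; projections well-typed.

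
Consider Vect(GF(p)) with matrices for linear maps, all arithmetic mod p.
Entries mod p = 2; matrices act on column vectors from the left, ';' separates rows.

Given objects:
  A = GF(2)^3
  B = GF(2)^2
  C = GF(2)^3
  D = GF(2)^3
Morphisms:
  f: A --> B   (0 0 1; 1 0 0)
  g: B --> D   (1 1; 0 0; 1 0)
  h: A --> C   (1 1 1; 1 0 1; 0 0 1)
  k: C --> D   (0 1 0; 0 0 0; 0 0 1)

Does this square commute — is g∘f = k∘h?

Answer: COMMUTES

Work:
Along f;g (path 1):
  e0=[1,0,0] f-->[0,1] g-->[1,0,0]
  e1=[0,1,0] f-->[0,0] g-->[0,0,0]
  e2=[0,0,1] f-->[1,0] g-->[1,0,1]
  composite₁ = (1 0 1; 0 0 0; 0 0 1)
Along h;k (path 2):
  e0=[1,0,0] h-->[1,1,0] k-->[1,0,0]
  e1=[0,1,0] h-->[1,0,0] k-->[0,0,0]
  e2=[0,0,1] h-->[1,1,1] k-->[1,0,1]
  composite₂ = (1 0 1; 0 0 0; 0 0 1)
Equal? same morphism ✓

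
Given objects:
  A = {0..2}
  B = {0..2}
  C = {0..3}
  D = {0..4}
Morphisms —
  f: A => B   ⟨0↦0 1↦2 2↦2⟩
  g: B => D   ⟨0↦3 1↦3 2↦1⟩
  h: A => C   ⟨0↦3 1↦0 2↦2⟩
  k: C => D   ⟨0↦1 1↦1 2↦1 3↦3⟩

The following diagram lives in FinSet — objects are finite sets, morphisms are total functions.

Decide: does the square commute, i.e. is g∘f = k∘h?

Answer: COMMUTES

Work:
Path 1 = f;g:
  0 f=>0 g=>3
  1 f=>2 g=>1
  2 f=>2 g=>1
  ⟦path⟧₁ = ⟨0↦3 1↦1 2↦1⟩
Path 2 = h;k:
  0 h=>3 k=>3
  1 h=>0 k=>1
  2 h=>2 k=>1
  ⟦path⟧₂ = ⟨0↦3 1↦1 2↦1⟩
Equal? YES — commutes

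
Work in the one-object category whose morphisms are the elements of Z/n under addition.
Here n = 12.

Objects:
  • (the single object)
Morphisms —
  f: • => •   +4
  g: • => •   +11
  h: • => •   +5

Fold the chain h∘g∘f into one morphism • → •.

  0 +4≡4 +11≡3 +5≡8  (mod 12)
result: +8

Answer: +8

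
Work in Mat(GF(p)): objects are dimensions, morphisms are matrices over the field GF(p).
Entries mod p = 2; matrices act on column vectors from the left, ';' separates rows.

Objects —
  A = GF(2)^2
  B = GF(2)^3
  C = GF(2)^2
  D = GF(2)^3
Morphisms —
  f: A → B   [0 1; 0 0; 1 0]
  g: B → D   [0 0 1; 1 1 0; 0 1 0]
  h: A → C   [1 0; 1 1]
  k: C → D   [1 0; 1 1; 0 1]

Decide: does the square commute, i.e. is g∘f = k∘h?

Path 1 = f;g:
  e0=⟨1,0⟩ f→⟨0,0,1⟩ g→⟨1,0,0⟩
  e1=⟨0,1⟩ f→⟨1,0,0⟩ g→⟨0,1,0⟩
  result₁ = [1 0; 0 1; 0 0]
Path 2 = h;k:
  e0=⟨1,0⟩ h→⟨1,1⟩ k→⟨1,0,1⟩
  e1=⟨0,1⟩ h→⟨0,1⟩ k→⟨0,1,1⟩
  result₂ = [1 0; 0 1; 1 1]
Equal? differ; not commutative

Answer: DOES NOT COMMUTE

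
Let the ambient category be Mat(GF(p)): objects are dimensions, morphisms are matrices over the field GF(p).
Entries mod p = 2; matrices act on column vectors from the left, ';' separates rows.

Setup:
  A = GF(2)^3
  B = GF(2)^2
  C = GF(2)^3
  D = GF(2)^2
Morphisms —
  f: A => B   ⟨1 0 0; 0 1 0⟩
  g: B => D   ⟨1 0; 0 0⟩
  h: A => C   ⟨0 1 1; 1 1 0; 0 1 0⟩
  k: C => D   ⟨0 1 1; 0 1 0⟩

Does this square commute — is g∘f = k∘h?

Path 1 = f;g:
  e0=[1,0,0] f=>[1,0] g=>[1,0]
  e1=[0,1,0] f=>[0,1] g=>[0,0]
  e2=[0,0,1] f=>[0,0] g=>[0,0]
  result₁ = ⟨1 0 0; 0 0 0⟩
Path 2 = h;k:
  e0=[1,0,0] h=>[0,1,0] k=>[1,1]
  e1=[0,1,0] h=>[1,1,1] k=>[0,1]
  e2=[0,0,1] h=>[1,0,0] k=>[0,0]
  result₂ = ⟨1 0 0; 1 1 0⟩
Equal? distinct morphisms ✗

Answer: DOES NOT COMMUTE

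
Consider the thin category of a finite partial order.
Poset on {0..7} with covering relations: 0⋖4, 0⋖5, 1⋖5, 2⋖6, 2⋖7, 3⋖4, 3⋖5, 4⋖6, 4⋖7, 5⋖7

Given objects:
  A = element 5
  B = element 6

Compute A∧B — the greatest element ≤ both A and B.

Common predecessors of 5,6: {0,3}
  maximal lower bounds 0 and 3 are incomparable: neither 0<=3 nor 3<=0
→ no greatest lower bound exists

Answer: NO MEET EXISTS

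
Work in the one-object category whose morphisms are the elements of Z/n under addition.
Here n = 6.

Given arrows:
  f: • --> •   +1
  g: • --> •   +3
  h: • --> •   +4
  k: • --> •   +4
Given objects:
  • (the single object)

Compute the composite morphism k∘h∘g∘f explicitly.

  0 +1≡1 +3≡4 +4≡2 +4≡0  (mod 6)
composite: +0

Answer: +0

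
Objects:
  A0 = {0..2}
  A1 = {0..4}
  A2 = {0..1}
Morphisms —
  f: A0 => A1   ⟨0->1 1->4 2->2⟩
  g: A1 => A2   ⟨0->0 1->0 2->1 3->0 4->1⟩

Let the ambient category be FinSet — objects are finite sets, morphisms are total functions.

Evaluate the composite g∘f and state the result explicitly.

  0 f=>1 g=>0
  1 f=>4 g=>1
  2 f=>2 g=>1
result: ⟨0->0 1->1 2->1⟩

Answer: ⟨0->0 1->1 2->1⟩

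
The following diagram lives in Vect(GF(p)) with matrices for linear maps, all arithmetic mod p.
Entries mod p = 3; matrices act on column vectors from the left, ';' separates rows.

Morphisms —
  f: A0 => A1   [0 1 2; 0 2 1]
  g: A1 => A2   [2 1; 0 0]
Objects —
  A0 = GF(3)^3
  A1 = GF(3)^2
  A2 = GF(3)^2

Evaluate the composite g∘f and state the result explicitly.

Answer: [0 1 2; 0 0 0]

Derivation:
  e0=(1,0,0) f=>(0,0) g=>(0,0)
  e1=(0,1,0) f=>(1,2) g=>(1,0)
  e2=(0,0,1) f=>(2,1) g=>(2,0)
⟦path⟧: [0 1 2; 0 0 0]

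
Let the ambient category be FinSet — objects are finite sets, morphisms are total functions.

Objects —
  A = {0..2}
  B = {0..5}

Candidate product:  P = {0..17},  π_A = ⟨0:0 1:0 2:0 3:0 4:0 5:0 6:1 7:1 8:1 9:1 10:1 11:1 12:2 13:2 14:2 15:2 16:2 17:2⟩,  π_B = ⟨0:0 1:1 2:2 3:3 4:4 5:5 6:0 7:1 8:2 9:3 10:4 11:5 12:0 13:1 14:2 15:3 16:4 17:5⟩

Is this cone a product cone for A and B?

Answer: VALID PRODUCT

Work:
|A|·|B| = 3·6 = 18;  |P| = 18
Check the pairing map k ↦ (π_A(k), π_B(k)):
  0 : (0,0)
  1 : (0,1)
  2 : (0,2)
  3 : (0,3)
  4 : (0,4)
  5 : (0,5)
  6 : (1,0)
  7 : (1,1)
  8 : (1,2)
  9 : (1,3)
  10 : (1,4)
  11 : (1,5)
  12 : (2,0)
  13 : (2,1)
  14 : (2,2)
  15 : (2,3)
  16 : (2,4)
  17 : (2,5)
distinct pairs in image: 18 / 18 needed
  → bijection onto A×B; projections well-typed.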